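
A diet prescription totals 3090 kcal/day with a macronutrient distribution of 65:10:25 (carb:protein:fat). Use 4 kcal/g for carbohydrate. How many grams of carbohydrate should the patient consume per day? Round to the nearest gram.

Carbohydrate energy = 65% × 3090 = 2008.5 kcal.
At 4 kcal/g: 2008.5 ÷ 4 = 502.125 g.

502 g/day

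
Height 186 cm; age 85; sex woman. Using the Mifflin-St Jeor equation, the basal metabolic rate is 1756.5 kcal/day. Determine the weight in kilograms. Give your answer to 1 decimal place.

1756.5 = 10·W + 6.25(186) − 5(85) − 161
10·W = 1756.5 − 576.5 = 1180, so W = 118 kg.

118.0 kg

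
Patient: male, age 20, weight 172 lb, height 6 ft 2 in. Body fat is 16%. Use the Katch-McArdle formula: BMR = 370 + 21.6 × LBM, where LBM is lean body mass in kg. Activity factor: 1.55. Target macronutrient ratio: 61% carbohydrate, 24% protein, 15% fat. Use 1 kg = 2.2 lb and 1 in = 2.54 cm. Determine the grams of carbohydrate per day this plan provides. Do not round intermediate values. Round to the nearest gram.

Convert to metric: weight = 172 ÷ 2.2 = 78.1818 kg; height = (6×12 + 2) × 2.54 = 74 × 2.54 = 187.96 cm.
LBM = 78.1818 × (1 − 0.16) = 65.6727 kg. Katch-McArdle: BMR = 370 + 21.6 × 65.6727 = 1788.5309 kcal/day.
TEE = 1788.5309 × 1.55 = 2772.2229 kcal/day.
Carbohydrate energy = 61% × 2772.2229 = 1691.056 kcal.
Carbohydrate = 1691.056 ÷ 4 kcal/g = 422.764 g.

423 g/day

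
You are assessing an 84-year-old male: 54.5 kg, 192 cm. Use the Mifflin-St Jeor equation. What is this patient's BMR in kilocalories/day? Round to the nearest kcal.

1330 kilocalories/day

Mifflin-St Jeor (male): BMR = 10(54.5) + 6.25(192) − 5(84) + 5 = 545 + 1200 − 420 + 5 = 1330 kcal/day.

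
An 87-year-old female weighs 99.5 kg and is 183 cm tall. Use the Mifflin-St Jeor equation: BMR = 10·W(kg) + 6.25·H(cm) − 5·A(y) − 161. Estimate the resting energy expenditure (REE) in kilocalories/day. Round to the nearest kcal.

1543 kilocalories/day

Mifflin-St Jeor (female): BMR = 10(99.5) + 6.25(183) − 5(87) − 161 = 995 + 1143.75 − 435 − 161 = 1542.75 kcal/day.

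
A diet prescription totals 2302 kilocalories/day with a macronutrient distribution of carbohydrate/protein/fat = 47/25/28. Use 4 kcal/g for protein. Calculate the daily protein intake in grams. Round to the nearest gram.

Protein energy = 25% × 2302 = 575.5 kcal.
At 4 kcal/g: 575.5 ÷ 4 = 143.875 g.

144 g/day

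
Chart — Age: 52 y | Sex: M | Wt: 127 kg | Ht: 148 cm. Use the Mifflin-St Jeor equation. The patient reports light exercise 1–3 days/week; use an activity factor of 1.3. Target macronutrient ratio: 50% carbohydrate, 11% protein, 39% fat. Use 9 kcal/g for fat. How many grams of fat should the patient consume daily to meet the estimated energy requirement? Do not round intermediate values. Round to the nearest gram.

109 g/day

Mifflin-St Jeor (male): BMR = 10(127) + 6.25(148) − 5(52) + 5 = 1270 + 925 − 260 + 5 = 1940 kcal/day.
TEE = 1940 × 1.3 = 2522 kcal/day.
Fat energy = 39% × 2522 = 983.58 kcal.
Fat = 983.58 ÷ 9 kcal/g = 109.2867 g.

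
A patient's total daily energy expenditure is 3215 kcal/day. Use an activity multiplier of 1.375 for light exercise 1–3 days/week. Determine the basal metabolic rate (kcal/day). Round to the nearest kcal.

2338 kcal/day

BMR = TEE ÷ activity factor = 3215 ÷ 1.375 = 2338.1818 kcal/day.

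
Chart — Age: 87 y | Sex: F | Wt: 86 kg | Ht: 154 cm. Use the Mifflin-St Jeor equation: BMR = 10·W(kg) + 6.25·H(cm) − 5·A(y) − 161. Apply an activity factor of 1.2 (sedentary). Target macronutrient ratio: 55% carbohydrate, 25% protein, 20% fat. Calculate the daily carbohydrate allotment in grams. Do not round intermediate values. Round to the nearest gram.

202 g/day

Mifflin-St Jeor (female): BMR = 10(86) + 6.25(154) − 5(87) − 161 = 860 + 962.5 − 435 − 161 = 1226.5 kcal/day.
TEE = 1226.5 × 1.2 = 1471.8 kcal/day.
Carbohydrate energy = 55% × 1471.8 = 809.49 kcal.
Carbohydrate = 809.49 ÷ 4 kcal/g = 202.3725 g.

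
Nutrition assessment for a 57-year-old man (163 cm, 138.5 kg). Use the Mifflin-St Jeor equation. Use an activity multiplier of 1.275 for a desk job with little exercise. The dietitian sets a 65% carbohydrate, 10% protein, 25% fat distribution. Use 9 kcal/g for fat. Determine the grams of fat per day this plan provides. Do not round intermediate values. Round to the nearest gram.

Mifflin-St Jeor (male): BMR = 10(138.5) + 6.25(163) − 5(57) + 5 = 1385 + 1018.75 − 285 + 5 = 2123.75 kcal/day.
TEE = 2123.75 × 1.275 = 2707.7813 kcal/day.
Fat energy = 25% × 2707.7813 = 676.9453 kcal.
Fat = 676.9453 ÷ 9 kcal/g = 75.2161 g.

75 g/day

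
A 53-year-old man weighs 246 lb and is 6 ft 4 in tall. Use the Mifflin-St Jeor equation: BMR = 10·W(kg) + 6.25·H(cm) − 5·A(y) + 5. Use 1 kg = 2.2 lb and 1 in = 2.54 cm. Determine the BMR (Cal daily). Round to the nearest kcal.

Convert to metric: weight = 246 ÷ 2.2 = 111.8182 kg; height = (6×12 + 4) × 2.54 = 76 × 2.54 = 193.04 cm.
Mifflin-St Jeor (male): BMR = 10(111.8182) + 6.25(193.04) − 5(53) + 5 = 1118.1818 + 1206.5 − 265 + 5 = 2064.6818 kcal/day.

2065 Cal daily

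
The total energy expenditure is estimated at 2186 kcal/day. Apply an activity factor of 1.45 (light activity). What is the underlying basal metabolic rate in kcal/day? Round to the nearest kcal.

BMR = TEE ÷ activity factor = 2186 ÷ 1.45 = 1507.5862 kcal/day.

1508 kcal/day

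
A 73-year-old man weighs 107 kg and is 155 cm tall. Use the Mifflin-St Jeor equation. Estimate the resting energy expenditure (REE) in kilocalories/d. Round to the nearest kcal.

Mifflin-St Jeor (male): BMR = 10(107) + 6.25(155) − 5(73) + 5 = 1070 + 968.75 − 365 + 5 = 1678.75 kcal/day.

1679 kilocalories/d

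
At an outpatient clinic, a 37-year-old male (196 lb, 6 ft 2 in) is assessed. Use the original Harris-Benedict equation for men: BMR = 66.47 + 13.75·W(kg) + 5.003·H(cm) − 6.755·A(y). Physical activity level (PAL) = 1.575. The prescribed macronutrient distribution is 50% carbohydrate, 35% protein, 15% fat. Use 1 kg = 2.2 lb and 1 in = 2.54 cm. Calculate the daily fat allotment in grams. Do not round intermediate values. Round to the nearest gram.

Convert to metric: weight = 196 ÷ 2.2 = 89.0909 kg; height = (6×12 + 2) × 2.54 = 74 × 2.54 = 187.96 cm.
Harris-Benedict: BMR = 66.47 + 13.75(89.0909) + 5.003(187.96) − 6.755(37) = 1981.8989 kcal/day.
TEE = 1981.8989 × 1.575 = 3121.4907 kcal/day.
Fat energy = 15% × 3121.4907 = 468.2236 kcal.
Fat = 468.2236 ÷ 9 kcal/g = 52.0248 g.

52 g/day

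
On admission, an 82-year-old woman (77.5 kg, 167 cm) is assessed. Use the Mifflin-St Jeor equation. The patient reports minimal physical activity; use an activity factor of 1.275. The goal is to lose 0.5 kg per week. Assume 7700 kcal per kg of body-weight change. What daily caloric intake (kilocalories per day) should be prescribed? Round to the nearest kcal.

Mifflin-St Jeor (female): BMR = 10(77.5) + 6.25(167) − 5(82) − 161 = 775 + 1043.75 − 410 − 161 = 1247.75 kcal/day.
TEE = 1247.75 × 1.275 = 1590.8813 kcal/day.
Required daily deficit = 0.5 × 7700 ÷ 7 = 550 kcal/day.
Target intake = 1590.8813 − 550 = 1040.8813 kcal/day.

1041 kilocalories per day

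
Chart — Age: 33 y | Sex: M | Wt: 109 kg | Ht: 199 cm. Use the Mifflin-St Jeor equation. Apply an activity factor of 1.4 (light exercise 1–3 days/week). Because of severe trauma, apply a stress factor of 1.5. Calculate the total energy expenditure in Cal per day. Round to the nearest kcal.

Mifflin-St Jeor (male): BMR = 10(109) + 6.25(199) − 5(33) + 5 = 1090 + 1243.75 − 165 + 5 = 2173.75 kcal/day.
TEE = BMR × activity factor = 2173.75 × 1.4 = 3043.25 kcal/day.
Apply stress factor: 3043.25 × 1.5 = 4564.875 kcal/day.

4565 Cal per day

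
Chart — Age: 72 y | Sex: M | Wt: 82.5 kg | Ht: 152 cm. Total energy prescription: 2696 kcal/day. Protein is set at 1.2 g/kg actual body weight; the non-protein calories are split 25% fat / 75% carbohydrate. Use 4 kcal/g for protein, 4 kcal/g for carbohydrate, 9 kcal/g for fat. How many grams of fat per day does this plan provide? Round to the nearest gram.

Protein = 1.2 × 82.5 = 99 g → 99 × 4 = 396 kcal.
Non-protein calories = 2696 − 396 = 2300 kcal.
Fat: 25% × 2300 = 575 kcal; carbohydrate: 1725 kcal.
Fat: 575 kcal ÷ 9 kcal/g = 63.8889 g.

64 g/day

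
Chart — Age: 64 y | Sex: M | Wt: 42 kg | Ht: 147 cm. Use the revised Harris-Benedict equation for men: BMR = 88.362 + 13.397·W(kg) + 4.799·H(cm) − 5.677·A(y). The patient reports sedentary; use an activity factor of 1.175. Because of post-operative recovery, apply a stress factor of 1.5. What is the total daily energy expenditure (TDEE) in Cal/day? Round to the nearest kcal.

1750 Cal/day

Harris-Benedict: BMR = 88.362 + 13.397(42) + 4.799(147) − 5.677(64) = 993.161 kcal/day.
TEE = BMR × activity factor = 993.161 × 1.175 = 1166.9642 kcal/day.
Apply stress factor: 1166.9642 × 1.5 = 1750.4463 kcal/day.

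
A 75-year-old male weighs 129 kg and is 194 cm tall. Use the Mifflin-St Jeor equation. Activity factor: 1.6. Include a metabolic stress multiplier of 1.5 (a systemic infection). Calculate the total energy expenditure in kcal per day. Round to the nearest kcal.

Mifflin-St Jeor (male): BMR = 10(129) + 6.25(194) − 5(75) + 5 = 1290 + 1212.5 − 375 + 5 = 2132.5 kcal/day.
TEE = BMR × activity factor = 2132.5 × 1.6 = 3412 kcal/day.
Apply stress factor: 3412 × 1.5 = 5118 kcal/day.

5118 kcal per day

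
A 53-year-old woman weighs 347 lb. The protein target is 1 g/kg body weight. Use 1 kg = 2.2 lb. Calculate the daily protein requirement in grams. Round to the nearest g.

158 g/day

Weight in kg = 347 ÷ 2.2 = 157.7273 kg.
Protein = 1 g/kg × 157.7273 kg = 157.7273 g/day.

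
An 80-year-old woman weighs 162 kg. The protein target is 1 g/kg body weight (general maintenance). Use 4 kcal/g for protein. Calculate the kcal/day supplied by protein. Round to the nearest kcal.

Protein = 1 g/kg × 162 kg = 162 g/day.
Protein energy = 162 g × 4 kcal/g = 648 kcal/day.

648 kcal/day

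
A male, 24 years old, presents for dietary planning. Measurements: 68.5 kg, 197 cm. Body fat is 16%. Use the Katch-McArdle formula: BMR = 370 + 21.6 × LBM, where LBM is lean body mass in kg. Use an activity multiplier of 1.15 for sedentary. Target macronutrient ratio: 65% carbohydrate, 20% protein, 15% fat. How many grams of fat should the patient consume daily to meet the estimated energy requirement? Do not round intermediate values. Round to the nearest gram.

31 g/day

LBM = 68.5 × (1 − 0.16) = 57.54 kg. Katch-McArdle: BMR = 370 + 21.6 × 57.54 = 1612.864 kcal/day.
TEE = 1612.864 × 1.15 = 1854.7936 kcal/day.
Fat energy = 15% × 1854.7936 = 278.219 kcal.
Fat = 278.219 ÷ 9 kcal/g = 30.9132 g.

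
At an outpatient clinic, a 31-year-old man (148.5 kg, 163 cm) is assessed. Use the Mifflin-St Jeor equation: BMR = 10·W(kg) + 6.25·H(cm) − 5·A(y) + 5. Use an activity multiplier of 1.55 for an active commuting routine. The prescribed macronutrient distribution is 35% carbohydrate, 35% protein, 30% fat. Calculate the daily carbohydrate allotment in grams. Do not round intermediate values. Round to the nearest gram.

319 g/day

Mifflin-St Jeor (male): BMR = 10(148.5) + 6.25(163) − 5(31) + 5 = 1485 + 1018.75 − 155 + 5 = 2353.75 kcal/day.
TEE = 2353.75 × 1.55 = 3648.3125 kcal/day.
Carbohydrate energy = 35% × 3648.3125 = 1276.9094 kcal.
Carbohydrate = 1276.9094 ÷ 4 kcal/g = 319.2273 g.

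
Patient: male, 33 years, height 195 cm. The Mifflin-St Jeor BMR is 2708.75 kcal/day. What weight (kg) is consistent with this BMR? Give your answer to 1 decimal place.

2708.75 = 10·W + 6.25(195) − 5(33) + 5
10·W = 2708.75 − 1058.75 = 1650, so W = 165 kg.

165.0 kg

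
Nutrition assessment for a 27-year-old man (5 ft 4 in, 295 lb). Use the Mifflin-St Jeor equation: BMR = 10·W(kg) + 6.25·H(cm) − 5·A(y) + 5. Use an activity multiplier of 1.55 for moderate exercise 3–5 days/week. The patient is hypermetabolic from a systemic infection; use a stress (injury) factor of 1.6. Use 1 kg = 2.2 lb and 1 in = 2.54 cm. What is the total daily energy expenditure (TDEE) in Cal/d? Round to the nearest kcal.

Convert to metric: weight = 295 ÷ 2.2 = 134.0909 kg; height = (5×12 + 4) × 2.54 = 64 × 2.54 = 162.56 cm.
Mifflin-St Jeor (male): BMR = 10(134.0909) + 6.25(162.56) − 5(27) + 5 = 1340.9091 + 1016 − 135 + 5 = 2226.9091 kcal/day.
TEE = BMR × activity factor = 2226.9091 × 1.55 = 3451.7091 kcal/day.
Apply stress factor: 3451.7091 × 1.6 = 5522.7345 kcal/day.

5523 Cal/d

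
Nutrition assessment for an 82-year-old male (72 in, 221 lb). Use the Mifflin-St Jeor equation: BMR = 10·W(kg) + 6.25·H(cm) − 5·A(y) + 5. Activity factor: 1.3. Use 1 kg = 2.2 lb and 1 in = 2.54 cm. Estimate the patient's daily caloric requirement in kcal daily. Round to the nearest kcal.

2265 kcal daily

Convert to metric: weight = 221 ÷ 2.2 = 100.4545 kg; height = 72 × 2.54 = 182.88 cm.
Mifflin-St Jeor (male): BMR = 10(100.4545) + 6.25(182.88) − 5(82) + 5 = 1004.5455 + 1143 − 410 + 5 = 1742.5455 kcal/day.
TEE = BMR × activity factor = 1742.5455 × 1.3 = 2265.3091 kcal/day.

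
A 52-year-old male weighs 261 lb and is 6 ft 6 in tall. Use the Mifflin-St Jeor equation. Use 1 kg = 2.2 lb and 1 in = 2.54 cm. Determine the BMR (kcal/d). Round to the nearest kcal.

2170 kcal/d

Convert to metric: weight = 261 ÷ 2.2 = 118.6364 kg; height = (6×12 + 6) × 2.54 = 78 × 2.54 = 198.12 cm.
Mifflin-St Jeor (male): BMR = 10(118.6364) + 6.25(198.12) − 5(52) + 5 = 1186.3636 + 1238.25 − 260 + 5 = 2169.6136 kcal/day.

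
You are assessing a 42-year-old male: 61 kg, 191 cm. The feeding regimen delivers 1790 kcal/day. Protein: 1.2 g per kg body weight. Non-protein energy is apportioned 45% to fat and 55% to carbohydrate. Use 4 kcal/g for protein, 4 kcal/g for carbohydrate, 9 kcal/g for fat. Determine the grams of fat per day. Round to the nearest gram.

Protein = 1.2 × 61 = 73.2 g → 73.2 × 4 = 292.8 kcal.
Non-protein calories = 1790 − 292.8 = 1497.2 kcal.
Fat: 45% × 1497.2 = 673.74 kcal; carbohydrate: 823.46 kcal.
Fat: 673.74 kcal ÷ 9 kcal/g = 74.86 g.

75 g/day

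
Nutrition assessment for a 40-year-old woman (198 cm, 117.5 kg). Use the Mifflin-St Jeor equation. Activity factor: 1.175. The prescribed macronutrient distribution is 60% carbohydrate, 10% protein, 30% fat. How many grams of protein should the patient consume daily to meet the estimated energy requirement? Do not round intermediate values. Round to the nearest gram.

Mifflin-St Jeor (female): BMR = 10(117.5) + 6.25(198) − 5(40) − 161 = 1175 + 1237.5 − 200 − 161 = 2051.5 kcal/day.
TEE = 2051.5 × 1.175 = 2410.5125 kcal/day.
Protein energy = 10% × 2410.5125 = 241.0513 kcal.
Protein = 241.0513 ÷ 4 kcal/g = 60.2628 g.

60 g/day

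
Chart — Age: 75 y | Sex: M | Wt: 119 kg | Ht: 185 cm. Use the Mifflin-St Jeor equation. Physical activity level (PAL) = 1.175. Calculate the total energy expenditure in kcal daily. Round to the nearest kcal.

2322 kcal daily

Mifflin-St Jeor (male): BMR = 10(119) + 6.25(185) − 5(75) + 5 = 1190 + 1156.25 − 375 + 5 = 1976.25 kcal/day.
TEE = BMR × activity factor = 1976.25 × 1.175 = 2322.0938 kcal/day.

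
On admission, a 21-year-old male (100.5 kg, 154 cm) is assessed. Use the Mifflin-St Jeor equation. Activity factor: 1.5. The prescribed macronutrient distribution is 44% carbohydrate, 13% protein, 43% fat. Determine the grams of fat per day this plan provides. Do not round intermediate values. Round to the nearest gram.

134 g/day

Mifflin-St Jeor (male): BMR = 10(100.5) + 6.25(154) − 5(21) + 5 = 1005 + 962.5 − 105 + 5 = 1867.5 kcal/day.
TEE = 1867.5 × 1.5 = 2801.25 kcal/day.
Fat energy = 43% × 2801.25 = 1204.5375 kcal.
Fat = 1204.5375 ÷ 9 kcal/g = 133.8375 g.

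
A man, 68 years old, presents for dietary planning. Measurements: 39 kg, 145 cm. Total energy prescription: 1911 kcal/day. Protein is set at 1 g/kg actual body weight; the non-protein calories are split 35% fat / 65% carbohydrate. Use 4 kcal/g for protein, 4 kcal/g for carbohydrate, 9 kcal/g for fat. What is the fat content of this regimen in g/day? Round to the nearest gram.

Protein = 1 × 39 = 39 g → 39 × 4 = 156 kcal.
Non-protein calories = 1911 − 156 = 1755 kcal.
Fat: 35% × 1755 = 614.25 kcal; carbohydrate: 1140.75 kcal.
Fat: 614.25 kcal ÷ 9 kcal/g = 68.25 g.

68 g/day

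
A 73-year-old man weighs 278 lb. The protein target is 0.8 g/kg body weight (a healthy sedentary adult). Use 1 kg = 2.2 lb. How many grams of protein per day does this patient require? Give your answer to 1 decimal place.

Weight in kg = 278 ÷ 2.2 = 126.3636 kg.
Protein = 0.8 g/kg × 126.3636 kg = 101.0909 g/day.

101.1 g/day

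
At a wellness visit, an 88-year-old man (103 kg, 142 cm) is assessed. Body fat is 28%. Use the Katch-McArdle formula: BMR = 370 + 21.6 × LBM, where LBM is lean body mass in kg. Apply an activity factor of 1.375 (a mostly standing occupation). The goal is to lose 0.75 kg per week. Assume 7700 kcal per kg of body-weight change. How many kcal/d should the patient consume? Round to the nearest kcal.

1886 kcal/d

LBM = 103 × (1 − 0.28) = 74.16 kg. Katch-McArdle: BMR = 370 + 21.6 × 74.16 = 1971.856 kcal/day.
TEE = 1971.856 × 1.375 = 2711.302 kcal/day.
Required daily deficit = 0.75 × 7700 ÷ 7 = 825 kcal/day.
Target intake = 2711.302 − 825 = 1886.302 kcal/day.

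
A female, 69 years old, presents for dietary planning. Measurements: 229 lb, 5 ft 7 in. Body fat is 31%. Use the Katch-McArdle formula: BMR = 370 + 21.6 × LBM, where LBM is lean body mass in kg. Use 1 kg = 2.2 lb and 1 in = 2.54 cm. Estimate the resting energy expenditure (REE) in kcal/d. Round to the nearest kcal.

1921 kcal/d

Convert to metric: weight = 229 ÷ 2.2 = 104.0909 kg; height = (5×12 + 7) × 2.54 = 67 × 2.54 = 170.18 cm.
LBM = 104.0909 × (1 − 0.31) = 71.8227 kg. Katch-McArdle: BMR = 370 + 21.6 × 71.8227 = 1921.3709 kcal/day.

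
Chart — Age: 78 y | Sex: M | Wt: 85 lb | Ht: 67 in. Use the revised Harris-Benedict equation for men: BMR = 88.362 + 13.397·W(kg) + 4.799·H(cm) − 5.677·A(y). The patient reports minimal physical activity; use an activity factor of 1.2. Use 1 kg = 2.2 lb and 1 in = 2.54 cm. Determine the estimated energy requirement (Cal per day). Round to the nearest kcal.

Convert to metric: weight = 85 ÷ 2.2 = 38.6364 kg; height = 67 × 2.54 = 170.18 cm.
Harris-Benedict: BMR = 88.362 + 13.397(38.6364) + 4.799(170.18) − 5.677(78) = 979.8612 kcal/day.
TEE = BMR × activity factor = 979.8612 × 1.2 = 1175.8334 kcal/day.

1176 Cal per day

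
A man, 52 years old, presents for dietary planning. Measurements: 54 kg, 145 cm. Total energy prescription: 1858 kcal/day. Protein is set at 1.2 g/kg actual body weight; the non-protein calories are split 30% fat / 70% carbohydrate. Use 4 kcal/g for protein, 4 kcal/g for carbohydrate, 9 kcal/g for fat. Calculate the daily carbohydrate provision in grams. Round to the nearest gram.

Protein = 1.2 × 54 = 64.8 g → 64.8 × 4 = 259.2 kcal.
Non-protein calories = 1858 − 259.2 = 1598.8 kcal.
Fat: 30% × 1598.8 = 479.64 kcal; carbohydrate: 1119.16 kcal.
Carbohydrate: 1119.16 kcal ÷ 4 kcal/g = 279.79 g.

280 g/day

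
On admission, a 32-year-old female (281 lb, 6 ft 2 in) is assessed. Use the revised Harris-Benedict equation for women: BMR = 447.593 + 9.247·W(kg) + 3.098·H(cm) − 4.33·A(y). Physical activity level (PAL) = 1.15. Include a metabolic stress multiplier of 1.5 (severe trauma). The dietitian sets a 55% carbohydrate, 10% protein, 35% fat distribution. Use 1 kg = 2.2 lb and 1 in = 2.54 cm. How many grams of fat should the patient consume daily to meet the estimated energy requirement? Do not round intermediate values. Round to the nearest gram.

139 g/day

Convert to metric: weight = 281 ÷ 2.2 = 127.7273 kg; height = (6×12 + 2) × 2.54 = 74 × 2.54 = 187.96 cm.
Harris-Benedict: BMR = 447.593 + 9.247(127.7273) + 3.098(187.96) − 4.33(32) = 2072.4272 kcal/day.
TEE = 2072.4272 × 1.15 = 2383.2912 kcal/day.
With stress factor 1.5: 2383.2912 × 1.5 = 3574.9369 kcal/day.
Fat energy = 35% × 3574.9369 = 1251.2279 kcal.
Fat = 1251.2279 ÷ 9 kcal/g = 139.0253 g.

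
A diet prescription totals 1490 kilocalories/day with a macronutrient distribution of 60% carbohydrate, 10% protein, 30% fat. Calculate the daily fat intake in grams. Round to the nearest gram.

Fat energy = 30% × 1490 = 447 kcal.
At 9 kcal/g: 447 ÷ 9 = 49.6667 g.

50 g/day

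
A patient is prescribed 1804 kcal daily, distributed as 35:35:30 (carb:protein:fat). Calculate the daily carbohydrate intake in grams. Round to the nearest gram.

Carbohydrate energy = 35% × 1804 = 631.4 kcal.
At 4 kcal/g: 631.4 ÷ 4 = 157.85 g.

158 g/day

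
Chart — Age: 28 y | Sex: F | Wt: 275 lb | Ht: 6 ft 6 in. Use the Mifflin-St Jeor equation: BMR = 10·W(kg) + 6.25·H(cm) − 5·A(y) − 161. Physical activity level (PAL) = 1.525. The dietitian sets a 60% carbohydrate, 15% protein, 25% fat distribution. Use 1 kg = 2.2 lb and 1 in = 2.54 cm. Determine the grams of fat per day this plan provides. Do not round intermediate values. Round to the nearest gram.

93 g/day

Convert to metric: weight = 275 ÷ 2.2 = 125 kg; height = (6×12 + 6) × 2.54 = 78 × 2.54 = 198.12 cm.
Mifflin-St Jeor (female): BMR = 10(125) + 6.25(198.12) − 5(28) − 161 = 1250 + 1238.25 − 140 − 161 = 2187.25 kcal/day.
TEE = 2187.25 × 1.525 = 3335.5563 kcal/day.
Fat energy = 25% × 3335.5563 = 833.8891 kcal.
Fat = 833.8891 ÷ 9 kcal/g = 92.6543 g.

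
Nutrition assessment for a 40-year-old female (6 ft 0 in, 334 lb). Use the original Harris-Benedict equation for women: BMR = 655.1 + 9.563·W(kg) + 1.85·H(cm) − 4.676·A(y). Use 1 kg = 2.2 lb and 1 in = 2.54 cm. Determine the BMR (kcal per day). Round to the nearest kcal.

2258 kcal per day

Convert to metric: weight = 334 ÷ 2.2 = 151.8182 kg; height = (6×12 + 0) × 2.54 = 72 × 2.54 = 182.88 cm.
Harris-Benedict: BMR = 655.1 + 9.563(151.8182) + 1.85(182.88) − 4.676(40) = 2258.2253 kcal/day.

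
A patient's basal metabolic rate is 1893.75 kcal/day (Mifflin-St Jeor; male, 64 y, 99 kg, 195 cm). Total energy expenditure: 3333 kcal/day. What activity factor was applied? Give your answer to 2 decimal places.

Activity factor = TEE ÷ BMR = 3333 ÷ 1893.75 = 1.76.

1.76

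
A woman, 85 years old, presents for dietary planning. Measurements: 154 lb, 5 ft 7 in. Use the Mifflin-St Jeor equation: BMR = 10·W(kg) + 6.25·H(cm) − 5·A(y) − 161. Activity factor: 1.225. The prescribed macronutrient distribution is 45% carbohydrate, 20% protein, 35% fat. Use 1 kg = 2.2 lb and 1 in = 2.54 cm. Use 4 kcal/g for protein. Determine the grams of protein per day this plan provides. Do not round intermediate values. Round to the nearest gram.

Convert to metric: weight = 154 ÷ 2.2 = 70 kg; height = (5×12 + 7) × 2.54 = 67 × 2.54 = 170.18 cm.
Mifflin-St Jeor (female): BMR = 10(70) + 6.25(170.18) − 5(85) − 161 = 700 + 1063.625 − 425 − 161 = 1177.625 kcal/day.
TEE = 1177.625 × 1.225 = 1442.5906 kcal/day.
Protein energy = 20% × 1442.5906 = 288.5181 kcal.
Protein = 288.5181 ÷ 4 kcal/g = 72.1295 g.

72 g/day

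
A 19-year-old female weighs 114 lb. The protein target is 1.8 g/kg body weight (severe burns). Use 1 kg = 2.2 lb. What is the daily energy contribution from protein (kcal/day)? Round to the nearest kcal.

Weight in kg = 114 ÷ 2.2 = 51.8182 kg.
Protein = 1.8 g/kg × 51.8182 kg = 93.2727 g/day.
Protein energy = 93.2727 g × 4 kcal/g = 373.0909 kcal/day.

373 kcal/day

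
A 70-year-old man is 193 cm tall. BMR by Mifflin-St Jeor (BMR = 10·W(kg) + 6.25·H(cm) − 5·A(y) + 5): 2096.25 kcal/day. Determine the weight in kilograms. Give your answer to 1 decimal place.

123.5 kg

2096.25 = 10·W + 6.25(193) − 5(70) + 5
10·W = 2096.25 − 861.25 = 1235, so W = 123.5 kg.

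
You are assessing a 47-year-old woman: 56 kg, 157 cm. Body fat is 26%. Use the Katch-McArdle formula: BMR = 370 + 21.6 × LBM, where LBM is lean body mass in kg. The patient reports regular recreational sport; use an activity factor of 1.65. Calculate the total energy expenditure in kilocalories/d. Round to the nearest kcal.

LBM = 56 × (1 − 0.26) = 41.44 kg. Katch-McArdle: BMR = 370 + 21.6 × 41.44 = 1265.104 kcal/day.
TEE = BMR × activity factor = 1265.104 × 1.65 = 2087.4216 kcal/day.

2087 kilocalories/d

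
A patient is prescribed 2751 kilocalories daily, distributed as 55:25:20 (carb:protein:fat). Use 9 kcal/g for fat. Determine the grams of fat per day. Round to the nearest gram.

61 g/day

Fat energy = 20% × 2751 = 550.2 kcal.
At 9 kcal/g: 550.2 ÷ 9 = 61.1333 g.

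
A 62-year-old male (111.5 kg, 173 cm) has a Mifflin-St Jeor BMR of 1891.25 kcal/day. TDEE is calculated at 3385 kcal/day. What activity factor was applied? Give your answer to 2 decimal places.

1.79

Activity factor = TEE ÷ BMR = 3385 ÷ 1891.25 = 1.79.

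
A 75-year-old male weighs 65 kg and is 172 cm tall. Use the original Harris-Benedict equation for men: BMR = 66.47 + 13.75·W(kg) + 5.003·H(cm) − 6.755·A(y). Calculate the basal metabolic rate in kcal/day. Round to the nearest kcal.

Harris-Benedict: BMR = 66.47 + 13.75(65) + 5.003(172) − 6.755(75) = 1314.111 kcal/day.

1314 kcal/day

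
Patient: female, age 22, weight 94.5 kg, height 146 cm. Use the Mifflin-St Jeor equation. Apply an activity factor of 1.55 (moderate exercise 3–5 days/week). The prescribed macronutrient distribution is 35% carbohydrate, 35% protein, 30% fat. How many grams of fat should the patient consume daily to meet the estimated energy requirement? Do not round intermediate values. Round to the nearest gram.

Mifflin-St Jeor (female): BMR = 10(94.5) + 6.25(146) − 5(22) − 161 = 945 + 912.5 − 110 − 161 = 1586.5 kcal/day.
TEE = 1586.5 × 1.55 = 2459.075 kcal/day.
Fat energy = 30% × 2459.075 = 737.7225 kcal.
Fat = 737.7225 ÷ 9 kcal/g = 81.9692 g.

82 g/day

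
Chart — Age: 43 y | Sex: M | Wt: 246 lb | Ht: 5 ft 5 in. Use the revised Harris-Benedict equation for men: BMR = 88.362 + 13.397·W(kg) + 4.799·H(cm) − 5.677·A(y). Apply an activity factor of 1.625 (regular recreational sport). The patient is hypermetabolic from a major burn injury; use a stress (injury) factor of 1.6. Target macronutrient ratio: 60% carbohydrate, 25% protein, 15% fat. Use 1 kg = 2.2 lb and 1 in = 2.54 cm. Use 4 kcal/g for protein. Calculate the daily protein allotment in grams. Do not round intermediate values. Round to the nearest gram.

347 g/day

Convert to metric: weight = 246 ÷ 2.2 = 111.8182 kg; height = (5×12 + 5) × 2.54 = 65 × 2.54 = 165.1 cm.
Harris-Benedict: BMR = 88.362 + 13.397(111.8182) + 4.799(165.1) − 5.677(43) = 2134.5941 kcal/day.
TEE = 2134.5941 × 1.625 = 3468.7154 kcal/day.
With stress factor 1.6: 3468.7154 × 1.6 = 5549.9446 kcal/day.
Protein energy = 25% × 5549.9446 = 1387.4862 kcal.
Protein = 1387.4862 ÷ 4 kcal/g = 346.8715 g.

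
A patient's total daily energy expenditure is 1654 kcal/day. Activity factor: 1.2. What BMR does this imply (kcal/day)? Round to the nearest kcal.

1378 kcal/day

BMR = TEE ÷ activity factor = 1654 ÷ 1.2 = 1378.3333 kcal/day.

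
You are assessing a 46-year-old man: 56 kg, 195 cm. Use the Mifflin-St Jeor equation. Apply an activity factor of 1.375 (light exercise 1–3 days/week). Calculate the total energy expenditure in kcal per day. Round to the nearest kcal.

2136 kcal per day

Mifflin-St Jeor (male): BMR = 10(56) + 6.25(195) − 5(46) + 5 = 560 + 1218.75 − 230 + 5 = 1553.75 kcal/day.
TEE = BMR × activity factor = 1553.75 × 1.375 = 2136.4063 kcal/day.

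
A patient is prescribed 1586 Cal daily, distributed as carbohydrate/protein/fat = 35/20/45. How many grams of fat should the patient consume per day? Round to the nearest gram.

Fat energy = 45% × 1586 = 713.7 kcal.
At 9 kcal/g: 713.7 ÷ 9 = 79.3 g.

79 g/day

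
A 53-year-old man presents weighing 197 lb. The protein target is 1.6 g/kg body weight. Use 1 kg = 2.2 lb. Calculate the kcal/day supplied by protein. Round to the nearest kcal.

Weight in kg = 197 ÷ 2.2 = 89.5455 kg.
Protein = 1.6 g/kg × 89.5455 kg = 143.2727 g/day.
Protein energy = 143.2727 g × 4 kcal/g = 573.0909 kcal/day.

573 kcal/day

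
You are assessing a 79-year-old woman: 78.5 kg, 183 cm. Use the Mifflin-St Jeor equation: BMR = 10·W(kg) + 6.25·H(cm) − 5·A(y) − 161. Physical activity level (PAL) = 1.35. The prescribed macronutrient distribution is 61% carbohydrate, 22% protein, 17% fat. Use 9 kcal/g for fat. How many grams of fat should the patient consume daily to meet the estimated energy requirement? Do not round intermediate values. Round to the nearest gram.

Mifflin-St Jeor (female): BMR = 10(78.5) + 6.25(183) − 5(79) − 161 = 785 + 1143.75 − 395 − 161 = 1372.75 kcal/day.
TEE = 1372.75 × 1.35 = 1853.2125 kcal/day.
Fat energy = 17% × 1853.2125 = 315.0461 kcal.
Fat = 315.0461 ÷ 9 kcal/g = 35.0051 g.

35 g/day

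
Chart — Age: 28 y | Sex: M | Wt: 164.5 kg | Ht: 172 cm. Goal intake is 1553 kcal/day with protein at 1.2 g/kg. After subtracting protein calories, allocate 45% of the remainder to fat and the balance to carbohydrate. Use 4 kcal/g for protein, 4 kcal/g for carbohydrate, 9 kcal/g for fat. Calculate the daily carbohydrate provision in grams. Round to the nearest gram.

Protein = 1.2 × 164.5 = 197.4 g → 197.4 × 4 = 789.6 kcal.
Non-protein calories = 1553 − 789.6 = 763.4 kcal.
Fat: 45% × 763.4 = 343.53 kcal; carbohydrate: 419.87 kcal.
Carbohydrate: 419.87 kcal ÷ 4 kcal/g = 104.9675 g.

105 g/day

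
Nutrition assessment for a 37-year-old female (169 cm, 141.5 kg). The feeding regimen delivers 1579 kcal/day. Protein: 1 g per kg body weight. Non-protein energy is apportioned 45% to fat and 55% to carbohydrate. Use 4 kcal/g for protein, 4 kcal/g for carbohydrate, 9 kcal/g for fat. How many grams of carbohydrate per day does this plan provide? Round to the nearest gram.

139 g/day

Protein = 1 × 141.5 = 141.5 g → 141.5 × 4 = 566 kcal.
Non-protein calories = 1579 − 566 = 1013 kcal.
Fat: 45% × 1013 = 455.85 kcal; carbohydrate: 557.15 kcal.
Carbohydrate: 557.15 kcal ÷ 4 kcal/g = 139.2875 g.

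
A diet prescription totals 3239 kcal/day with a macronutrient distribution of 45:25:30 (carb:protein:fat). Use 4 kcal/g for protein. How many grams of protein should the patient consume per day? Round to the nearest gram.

202 g/day

Protein energy = 25% × 3239 = 809.75 kcal.
At 4 kcal/g: 809.75 ÷ 4 = 202.4375 g.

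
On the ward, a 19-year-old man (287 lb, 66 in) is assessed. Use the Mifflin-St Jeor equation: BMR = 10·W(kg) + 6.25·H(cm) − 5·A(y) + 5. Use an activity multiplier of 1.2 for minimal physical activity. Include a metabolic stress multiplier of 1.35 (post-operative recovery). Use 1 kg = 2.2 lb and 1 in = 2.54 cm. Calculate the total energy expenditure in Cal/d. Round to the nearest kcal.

3665 Cal/d

Convert to metric: weight = 287 ÷ 2.2 = 130.4545 kg; height = 66 × 2.54 = 167.64 cm.
Mifflin-St Jeor (male): BMR = 10(130.4545) + 6.25(167.64) − 5(19) + 5 = 1304.5455 + 1047.75 − 95 + 5 = 2262.2955 kcal/day.
TEE = BMR × activity factor = 2262.2955 × 1.2 = 2714.7545 kcal/day.
Apply stress factor: 2714.7545 × 1.35 = 3664.9186 kcal/day.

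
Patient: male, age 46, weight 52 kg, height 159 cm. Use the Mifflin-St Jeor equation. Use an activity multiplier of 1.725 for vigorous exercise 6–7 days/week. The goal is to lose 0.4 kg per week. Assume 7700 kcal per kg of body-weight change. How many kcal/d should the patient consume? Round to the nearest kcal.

Mifflin-St Jeor (male): BMR = 10(52) + 6.25(159) − 5(46) + 5 = 520 + 993.75 − 230 + 5 = 1288.75 kcal/day.
TEE = 1288.75 × 1.725 = 2223.0938 kcal/day.
Required daily deficit = 0.4 × 7700 ÷ 7 = 440 kcal/day.
Target intake = 2223.0938 − 440 = 1783.0938 kcal/day.

1783 kcal/d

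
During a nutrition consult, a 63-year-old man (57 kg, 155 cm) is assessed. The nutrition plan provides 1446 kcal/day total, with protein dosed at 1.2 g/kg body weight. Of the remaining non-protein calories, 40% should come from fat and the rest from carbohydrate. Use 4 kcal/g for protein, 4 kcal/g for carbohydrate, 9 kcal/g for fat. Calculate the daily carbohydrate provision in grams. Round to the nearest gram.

176 g/day

Protein = 1.2 × 57 = 68.4 g → 68.4 × 4 = 273.6 kcal.
Non-protein calories = 1446 − 273.6 = 1172.4 kcal.
Fat: 40% × 1172.4 = 468.96 kcal; carbohydrate: 703.44 kcal.
Carbohydrate: 703.44 kcal ÷ 4 kcal/g = 175.86 g.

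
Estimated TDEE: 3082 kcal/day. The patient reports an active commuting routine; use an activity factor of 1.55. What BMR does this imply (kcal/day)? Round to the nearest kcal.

1988 kcal/day

BMR = TEE ÷ activity factor = 3082 ÷ 1.55 = 1988.3871 kcal/day.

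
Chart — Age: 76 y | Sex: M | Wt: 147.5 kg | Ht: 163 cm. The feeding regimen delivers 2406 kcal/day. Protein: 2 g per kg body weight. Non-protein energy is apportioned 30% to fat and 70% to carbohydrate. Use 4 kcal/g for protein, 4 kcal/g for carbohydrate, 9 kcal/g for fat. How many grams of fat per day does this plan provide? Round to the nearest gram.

41 g/day

Protein = 2 × 147.5 = 295 g → 295 × 4 = 1180 kcal.
Non-protein calories = 2406 − 1180 = 1226 kcal.
Fat: 30% × 1226 = 367.8 kcal; carbohydrate: 858.2 kcal.
Fat: 367.8 kcal ÷ 9 kcal/g = 40.8667 g.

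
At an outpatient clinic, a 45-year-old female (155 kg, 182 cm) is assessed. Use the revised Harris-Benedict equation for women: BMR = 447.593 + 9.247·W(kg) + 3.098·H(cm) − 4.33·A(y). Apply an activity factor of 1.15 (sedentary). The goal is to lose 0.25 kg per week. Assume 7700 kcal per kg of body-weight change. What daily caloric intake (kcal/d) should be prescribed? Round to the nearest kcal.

2312 kcal/d

Harris-Benedict: BMR = 447.593 + 9.247(155) + 3.098(182) − 4.33(45) = 2249.864 kcal/day.
TEE = 2249.864 × 1.15 = 2587.3436 kcal/day.
Required daily deficit = 0.25 × 7700 ÷ 7 = 275 kcal/day.
Target intake = 2587.3436 − 275 = 2312.3436 kcal/day.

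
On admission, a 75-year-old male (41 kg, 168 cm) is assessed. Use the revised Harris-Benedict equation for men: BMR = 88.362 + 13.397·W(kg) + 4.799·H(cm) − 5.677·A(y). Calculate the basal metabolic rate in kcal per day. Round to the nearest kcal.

Harris-Benedict: BMR = 88.362 + 13.397(41) + 4.799(168) − 5.677(75) = 1018.096 kcal/day.

1018 kcal per day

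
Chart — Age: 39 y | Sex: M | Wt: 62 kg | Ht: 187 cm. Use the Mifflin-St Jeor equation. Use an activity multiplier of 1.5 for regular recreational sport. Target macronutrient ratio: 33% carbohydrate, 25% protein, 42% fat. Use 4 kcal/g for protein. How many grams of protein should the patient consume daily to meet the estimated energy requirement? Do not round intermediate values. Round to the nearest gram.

Mifflin-St Jeor (male): BMR = 10(62) + 6.25(187) − 5(39) + 5 = 620 + 1168.75 − 195 + 5 = 1598.75 kcal/day.
TEE = 1598.75 × 1.5 = 2398.125 kcal/day.
Protein energy = 25% × 2398.125 = 599.5313 kcal.
Protein = 599.5313 ÷ 4 kcal/g = 149.8828 g.

150 g/day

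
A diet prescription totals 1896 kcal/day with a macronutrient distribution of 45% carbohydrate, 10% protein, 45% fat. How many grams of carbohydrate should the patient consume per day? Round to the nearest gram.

Carbohydrate energy = 45% × 1896 = 853.2 kcal.
At 4 kcal/g: 853.2 ÷ 4 = 213.3 g.

213 g/day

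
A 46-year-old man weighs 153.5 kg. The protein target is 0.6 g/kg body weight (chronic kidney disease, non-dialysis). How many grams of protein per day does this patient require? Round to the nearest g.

Protein = 0.6 g/kg × 153.5 kg = 92.1 g/day.

92 g/day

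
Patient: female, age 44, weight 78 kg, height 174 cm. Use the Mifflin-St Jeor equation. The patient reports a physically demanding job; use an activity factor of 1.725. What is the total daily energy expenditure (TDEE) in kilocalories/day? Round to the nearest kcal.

Mifflin-St Jeor (female): BMR = 10(78) + 6.25(174) − 5(44) − 161 = 780 + 1087.5 − 220 − 161 = 1486.5 kcal/day.
TEE = BMR × activity factor = 1486.5 × 1.725 = 2564.2125 kcal/day.

2564 kilocalories/day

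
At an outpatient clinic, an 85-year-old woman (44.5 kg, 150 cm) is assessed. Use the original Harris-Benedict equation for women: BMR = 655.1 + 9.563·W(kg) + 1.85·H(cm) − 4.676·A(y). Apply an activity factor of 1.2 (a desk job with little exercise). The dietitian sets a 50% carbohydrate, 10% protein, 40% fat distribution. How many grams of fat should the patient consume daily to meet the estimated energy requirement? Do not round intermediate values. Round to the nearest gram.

Harris-Benedict: BMR = 655.1 + 9.563(44.5) + 1.85(150) − 4.676(85) = 960.6935 kcal/day.
TEE = 960.6935 × 1.2 = 1152.8322 kcal/day.
Fat energy = 40% × 1152.8322 = 461.1329 kcal.
Fat = 461.1329 ÷ 9 kcal/g = 51.237 g.

51 g/day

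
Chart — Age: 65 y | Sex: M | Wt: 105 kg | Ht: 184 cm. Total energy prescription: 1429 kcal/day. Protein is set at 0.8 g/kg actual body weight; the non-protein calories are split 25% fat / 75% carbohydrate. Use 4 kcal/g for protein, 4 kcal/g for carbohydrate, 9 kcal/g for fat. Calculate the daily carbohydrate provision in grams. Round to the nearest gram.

Protein = 0.8 × 105 = 84 g → 84 × 4 = 336 kcal.
Non-protein calories = 1429 − 336 = 1093 kcal.
Fat: 25% × 1093 = 273.25 kcal; carbohydrate: 819.75 kcal.
Carbohydrate: 819.75 kcal ÷ 4 kcal/g = 204.9375 g.

205 g/day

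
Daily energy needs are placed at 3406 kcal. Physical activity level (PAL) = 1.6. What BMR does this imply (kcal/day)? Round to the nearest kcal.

2129 kcal/day

BMR = TEE ÷ activity factor = 3406 ÷ 1.6 = 2128.75 kcal/day.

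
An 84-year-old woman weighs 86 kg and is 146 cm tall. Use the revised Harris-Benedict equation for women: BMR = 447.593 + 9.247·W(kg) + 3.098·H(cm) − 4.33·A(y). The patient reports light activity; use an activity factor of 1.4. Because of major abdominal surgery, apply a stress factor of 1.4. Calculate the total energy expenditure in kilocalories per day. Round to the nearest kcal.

2610 kilocalories per day

Harris-Benedict: BMR = 447.593 + 9.247(86) + 3.098(146) − 4.33(84) = 1331.423 kcal/day.
TEE = BMR × activity factor = 1331.423 × 1.4 = 1863.9922 kcal/day.
Apply stress factor: 1863.9922 × 1.4 = 2609.5891 kcal/day.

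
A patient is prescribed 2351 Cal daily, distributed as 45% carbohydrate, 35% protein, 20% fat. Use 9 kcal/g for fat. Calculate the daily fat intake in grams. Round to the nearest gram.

52 g/day

Fat energy = 20% × 2351 = 470.2 kcal.
At 9 kcal/g: 470.2 ÷ 9 = 52.2444 g.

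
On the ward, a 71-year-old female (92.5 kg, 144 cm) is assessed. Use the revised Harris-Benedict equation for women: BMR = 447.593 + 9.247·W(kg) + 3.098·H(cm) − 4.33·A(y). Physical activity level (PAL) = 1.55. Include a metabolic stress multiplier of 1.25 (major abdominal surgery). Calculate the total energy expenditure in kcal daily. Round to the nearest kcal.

2793 kcal daily

Harris-Benedict: BMR = 447.593 + 9.247(92.5) + 3.098(144) − 4.33(71) = 1441.6225 kcal/day.
TEE = BMR × activity factor = 1441.6225 × 1.55 = 2234.5149 kcal/day.
Apply stress factor: 2234.5149 × 1.25 = 2793.1436 kcal/day.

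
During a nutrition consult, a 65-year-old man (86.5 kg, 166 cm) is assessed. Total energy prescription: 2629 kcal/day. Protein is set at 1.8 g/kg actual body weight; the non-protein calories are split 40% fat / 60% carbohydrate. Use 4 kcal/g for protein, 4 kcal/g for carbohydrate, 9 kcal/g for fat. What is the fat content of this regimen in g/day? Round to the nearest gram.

89 g/day

Protein = 1.8 × 86.5 = 155.7 g → 155.7 × 4 = 622.8 kcal.
Non-protein calories = 2629 − 622.8 = 2006.2 kcal.
Fat: 40% × 2006.2 = 802.48 kcal; carbohydrate: 1203.72 kcal.
Fat: 802.48 kcal ÷ 9 kcal/g = 89.1644 g.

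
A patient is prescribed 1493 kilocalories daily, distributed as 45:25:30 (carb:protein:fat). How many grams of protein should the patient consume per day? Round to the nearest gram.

Protein energy = 25% × 1493 = 373.25 kcal.
At 4 kcal/g: 373.25 ÷ 4 = 93.3125 g.

93 g/day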